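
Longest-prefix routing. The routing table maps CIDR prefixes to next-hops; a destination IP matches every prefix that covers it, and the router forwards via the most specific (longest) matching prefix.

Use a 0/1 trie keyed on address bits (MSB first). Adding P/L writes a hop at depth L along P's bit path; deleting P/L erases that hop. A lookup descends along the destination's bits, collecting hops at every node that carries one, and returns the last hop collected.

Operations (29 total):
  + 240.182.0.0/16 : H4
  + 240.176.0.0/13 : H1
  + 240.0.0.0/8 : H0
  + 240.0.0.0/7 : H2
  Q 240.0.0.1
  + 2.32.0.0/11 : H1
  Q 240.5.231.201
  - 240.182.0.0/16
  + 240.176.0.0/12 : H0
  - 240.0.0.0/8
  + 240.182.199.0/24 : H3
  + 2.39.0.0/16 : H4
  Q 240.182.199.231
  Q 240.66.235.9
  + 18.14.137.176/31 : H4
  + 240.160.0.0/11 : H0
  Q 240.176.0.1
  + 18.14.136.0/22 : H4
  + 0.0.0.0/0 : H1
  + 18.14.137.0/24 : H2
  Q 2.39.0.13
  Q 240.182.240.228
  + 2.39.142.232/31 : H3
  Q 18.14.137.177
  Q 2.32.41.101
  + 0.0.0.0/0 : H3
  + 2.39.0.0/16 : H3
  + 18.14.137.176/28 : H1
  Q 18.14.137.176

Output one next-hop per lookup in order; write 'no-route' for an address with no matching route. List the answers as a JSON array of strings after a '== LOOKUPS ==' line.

Process each operation:
  + 240.182.0.0/16 (H4) depth=16
  + 240.176.0.0/13 (H1) depth=13
  + 240.0.0.0/8 (H0) depth=8
  + 240.0.0.0/7 (H2) depth=7
  Q 240.0.0.1: descend 11110000 ; hops seen [H2,H0] ; pick H0
  + 2.32.0.0/11 (H1) depth=11
  Q 240.5.231.201: descend 11110000 ; hops seen [H2,H0] ; pick H0
  - 240.182.0.0/16 clear@16
  + 240.176.0.0/12 (H0) depth=12
  - 240.0.0.0/8 clear@8
  + 240.182.199.0/24 (H3) depth=24
  + 2.39.0.0/16 (H4) depth=16
  Q 240.182.199.231: descend 111100001011011011000111 ; hops seen [H2,H0,H1,H3] ; pick H3
  Q 240.66.235.9: descend 11110000 ; hops seen [H2] ; pick H2
  + 18.14.137.176/31 (H4) depth=31
  + 240.160.0.0/11 (H0) depth=11
  Q 240.176.0.1: descend 1111000010110 ; hops seen [H2,H0,H0,H1] ; pick H1
  + 18.14.136.0/22 (H4) depth=22
  + 0.0.0.0/0 (H1) depth=0
  + 18.14.137.0/24 (H2) depth=24
  Q 2.39.0.13: descend 0000001000100111 ; hops seen [H1,H1,H4] ; pick H4
  Q 240.182.240.228: descend 111100001011011011 ; hops seen [H1,H2,H0,H0,H1] ; pick H1
  + 2.39.142.232/31 (H3) depth=31
  Q 18.14.137.177: descend 0001001000001110100010011011000 ; hops seen [H1,H4,H2,H4] ; pick H4
  Q 2.32.41.101: descend 0000001000100 ; hops seen [H1,H1] ; pick H1
  + 0.0.0.0/0 (H3) depth=0
  + 2.39.0.0/16 (H3) depth=16
  + 18.14.137.176/28 (H1) depth=28
  Q 18.14.137.176: descend 0001001000001110100010011011000 ; hops seen [H3,H4,H2,H1,H4] ; pick H4

== LOOKUPS ==
["H0","H0","H3","H2","H1","H4","H1","H4","H1","H4"]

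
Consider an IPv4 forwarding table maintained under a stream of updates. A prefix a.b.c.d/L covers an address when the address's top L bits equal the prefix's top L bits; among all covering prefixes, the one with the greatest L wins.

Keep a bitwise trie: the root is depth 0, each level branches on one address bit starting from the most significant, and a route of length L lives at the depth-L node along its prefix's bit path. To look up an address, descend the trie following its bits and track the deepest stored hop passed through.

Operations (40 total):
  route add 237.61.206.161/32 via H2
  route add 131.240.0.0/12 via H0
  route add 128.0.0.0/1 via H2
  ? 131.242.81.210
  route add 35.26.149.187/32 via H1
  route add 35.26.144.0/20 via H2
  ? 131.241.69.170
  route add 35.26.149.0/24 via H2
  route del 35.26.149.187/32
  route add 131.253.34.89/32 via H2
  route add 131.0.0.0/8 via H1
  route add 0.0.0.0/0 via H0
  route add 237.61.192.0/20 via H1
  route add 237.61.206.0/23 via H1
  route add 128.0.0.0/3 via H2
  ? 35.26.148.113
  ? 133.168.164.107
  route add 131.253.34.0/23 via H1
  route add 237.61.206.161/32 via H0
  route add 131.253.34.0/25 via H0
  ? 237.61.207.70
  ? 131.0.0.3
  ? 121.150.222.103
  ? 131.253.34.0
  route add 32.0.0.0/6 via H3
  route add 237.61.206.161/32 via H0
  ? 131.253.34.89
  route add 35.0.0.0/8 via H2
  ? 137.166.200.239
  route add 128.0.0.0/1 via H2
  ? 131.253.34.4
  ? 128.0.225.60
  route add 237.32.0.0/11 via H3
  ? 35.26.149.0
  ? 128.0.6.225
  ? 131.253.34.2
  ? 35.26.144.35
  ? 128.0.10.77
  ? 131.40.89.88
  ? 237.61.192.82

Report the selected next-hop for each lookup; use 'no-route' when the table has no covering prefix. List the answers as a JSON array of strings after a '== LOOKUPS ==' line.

Trace:
  + 237.61.206.161/32 (H2) depth=32
  + 131.240.0.0/12 (H0) depth=12
  + 128.0.0.0/1 (H2) depth=1
  ? 131.242.81.210  path d0:-→d1:H2→d2:-→d3:-→d4:-→d5:-→d6:-→d7:-→d8:-→d9:-→d10:-→d11:-→d12:H0  best=H0
  + 35.26.149.187/32 (H1) depth=32
  + 35.26.144.0/20 (H2) depth=20
  ? 131.241.69.170  path d0:-→d1:H2→d2:-→d3:-→d4:-→d5:-→d6:-→d7:-→d8:-→d9:-→d10:-→d11:-→d12:H0  best=H0
  + 35.26.149.0/24 (H2) depth=24
  - 35.26.149.187/32 clear@32
  + 131.253.34.89/32 (H2) depth=32
  + 131.0.0.0/8 (H1) depth=8
  + 0.0.0.0/0 (H0) depth=0
  + 237.61.192.0/20 (H1) depth=20
  + 237.61.206.0/23 (H1) depth=23
  + 128.0.0.0/3 (H2) depth=3
  ? 35.26.148.113  path d0:H0→d1:-→d2:-→d3:-→d4:-→d5:-→d6:-→d7:-→d8:-→d9:-→d10:-→d11:-→d12:-→d13:-→d14:-→d15:-→d16:-→d17:-→d18:-→d19:-→d20:H2→d21:-→d22:-→d23:-  best=H2
  ? 133.168.164.107  path d0:H0→d1:H2→d2:-→d3:H2→d4:-→d5:-  best=H2
  + 131.253.34.0/23 (H1) depth=23
  + 237.61.206.161/32 (H0) depth=32
  + 131.253.34.0/25 (H0) depth=25
  ? 237.61.207.70  path d0:H0→d1:H2→d2:-→d3:-→d4:-→d5:-→d6:-→d7:-→d8:-→d9:-→d10:-→d11:-→d12:-→d13:-→d14:-→d15:-→d16:-→d17:-→d18:-→d19:-→d20:H1→d21:-→d22:-→d23:H1  best=H1
  ? 131.0.0.3  path d0:H0→d1:H2→d2:-→d3:H2→d4:-→d5:-→d6:-→d7:-→d8:H1  best=H1
  ? 121.150.222.103  path d0:H0→d1:-  best=H0
  ? 131.253.34.0  path d0:H0→d1:H2→d2:-→d3:H2→d4:-→d5:-→d6:-→d7:-→d8:H1→d9:-→d10:-→d11:-→d12:H0→d13:-→d14:-→d15:-→d16:-→d17:-→d18:-→d19:-→d20:-→d21:-→d22:-→d23:H1→d24:-→d25:H0  best=H0
  + 32.0.0.0/6 (H3) depth=6
  + 237.61.206.161/32 (H0) depth=32
  ? 131.253.34.89  path d0:H0→d1:H2→d2:-→d3:H2→d4:-→d5:-→d6:-→d7:-→d8:H1→d9:-→d10:-→d11:-→d12:H0→d13:-→d14:-→d15:-→d16:-→d17:-→d18:-→d19:-→d20:-→d21:-→d22:-→d23:H1→d24:-→d25:H0→d26:-→d27:-→d28:-→d29:-→d30:-→d31:-→d32:H2  best=H2
  + 35.0.0.0/8 (H2) depth=8
  ? 137.166.200.239  path d0:H0→d1:H2→d2:-→d3:H2→d4:-  best=H2
  + 128.0.0.0/1 (H2) depth=1
  ? 131.253.34.4  path d0:H0→d1:H2→d2:-→d3:H2→d4:-→d5:-→d6:-→d7:-→d8:H1→d9:-→d10:-→d11:-→d12:H0→d13:-→d14:-→d15:-→d16:-→d17:-→d18:-→d19:-→d20:-→d21:-→d22:-→d23:H1→d24:-→d25:H0  best=H0
  ? 128.0.225.60  path d0:H0→d1:H2→d2:-→d3:H2→d4:-→d5:-→d6:-  best=H2
  + 237.32.0.0/11 (H3) depth=11
  ? 35.26.149.0  path d0:H0→d1:-→d2:-→d3:-→d4:-→d5:-→d6:H3→d7:-→d8:H2→d9:-→d10:-→d11:-→d12:-→d13:-→d14:-→d15:-→d16:-→d17:-→d18:-→d19:-→d20:H2→d21:-→d22:-→d23:-→d24:H2  best=H2
  ? 128.0.6.225  path d0:H0→d1:H2→d2:-→d3:H2→d4:-→d5:-→d6:-  best=H2
  ? 131.253.34.2  path d0:H0→d1:H2→d2:-→d3:H2→d4:-→d5:-→d6:-→d7:-→d8:H1→d9:-→d10:-→d11:-→d12:H0→d13:-→d14:-→d15:-→d16:-→d17:-→d18:-→d19:-→d20:-→d21:-→d22:-→d23:H1→d24:-→d25:H0  best=H0
  ? 35.26.144.35  path d0:H0→d1:-→d2:-→d3:-→d4:-→d5:-→d6:H3→d7:-→d8:H2→d9:-→d10:-→d11:-→d12:-→d13:-→d14:-→d15:-→d16:-→d17:-→d18:-→d19:-→d20:H2→d21:-  best=H2
  ? 128.0.10.77  path d0:H0→d1:H2→d2:-→d3:H2→d4:-→d5:-→d6:-  best=H2
  ? 131.40.89.88  path d0:H0→d1:H2→d2:-→d3:H2→d4:-→d5:-→d6:-→d7:-→d8:H1  best=H1
  ? 237.61.192.82  path d0:H0→d1:H2→d2:-→d3:-→d4:-→d5:-→d6:-→d7:-→d8:-→d9:-→d10:-→d11:H3→d12:-→d13:-→d14:-→d15:-→d16:-→d17:-→d18:-→d19:-→d20:H1  best=H1

== LOOKUPS ==
["H0","H0","H2","H2","H1","H1","H0","H0","H2","H2","H0","H2","H2","H2","H0","H2","H2","H1","H1"]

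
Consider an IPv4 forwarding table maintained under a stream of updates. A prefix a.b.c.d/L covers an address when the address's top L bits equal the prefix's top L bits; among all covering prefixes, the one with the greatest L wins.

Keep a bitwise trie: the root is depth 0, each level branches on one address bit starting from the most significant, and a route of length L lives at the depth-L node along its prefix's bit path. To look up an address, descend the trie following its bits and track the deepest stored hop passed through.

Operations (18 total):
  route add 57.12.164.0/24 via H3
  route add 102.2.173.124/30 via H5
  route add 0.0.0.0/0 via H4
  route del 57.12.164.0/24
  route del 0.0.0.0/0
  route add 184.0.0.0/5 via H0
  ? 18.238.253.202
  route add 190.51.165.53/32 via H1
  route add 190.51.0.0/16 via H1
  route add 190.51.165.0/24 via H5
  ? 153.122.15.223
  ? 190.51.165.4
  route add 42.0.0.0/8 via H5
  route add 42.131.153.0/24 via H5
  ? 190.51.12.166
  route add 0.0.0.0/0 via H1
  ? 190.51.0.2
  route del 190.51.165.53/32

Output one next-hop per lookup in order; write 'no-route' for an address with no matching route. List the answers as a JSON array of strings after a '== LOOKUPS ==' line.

Apply in order:
  add 57.12.164.0/24 -> H3 at depth 24
  add 102.2.173.124/30 -> H5 at depth 30
  add 0.0.0.0/0 -> H4 at depth 0
  del 57.12.164.0/24 (clear depth 24)
  del 0.0.0.0/0 (clear depth 0)
  add 184.0.0.0/5 -> H0 at depth 5
  Q 18.238.253.202: descend 00 ; hops seen [∅] ; pick no-route
  add 190.51.165.53/32 -> H1 at depth 32
  add 190.51.0.0/16 -> H1 at depth 16
  add 190.51.165.0/24 -> H5 at depth 24
  Q 153.122.15.223: descend 10 ; hops seen [∅] ; pick no-route
  Q 190.51.165.4: descend 10111110001100111010010100 ; hops seen [H0,H1,H5] ; pick H5
  add 42.0.0.0/8 -> H5 at depth 8
  add 42.131.153.0/24 -> H5 at depth 24
  Q 190.51.12.166: descend 1011111000110011 ; hops seen [H0,H1] ; pick H1
  add 0.0.0.0/0 -> H1 at depth 0
  Q 190.51.0.2: descend 1011111000110011 ; hops seen [H1,H0,H1] ; pick H1
  del 190.51.165.53/32 (clear depth 32)

== LOOKUPS ==
["no-route","no-route","H5","H1","H1"]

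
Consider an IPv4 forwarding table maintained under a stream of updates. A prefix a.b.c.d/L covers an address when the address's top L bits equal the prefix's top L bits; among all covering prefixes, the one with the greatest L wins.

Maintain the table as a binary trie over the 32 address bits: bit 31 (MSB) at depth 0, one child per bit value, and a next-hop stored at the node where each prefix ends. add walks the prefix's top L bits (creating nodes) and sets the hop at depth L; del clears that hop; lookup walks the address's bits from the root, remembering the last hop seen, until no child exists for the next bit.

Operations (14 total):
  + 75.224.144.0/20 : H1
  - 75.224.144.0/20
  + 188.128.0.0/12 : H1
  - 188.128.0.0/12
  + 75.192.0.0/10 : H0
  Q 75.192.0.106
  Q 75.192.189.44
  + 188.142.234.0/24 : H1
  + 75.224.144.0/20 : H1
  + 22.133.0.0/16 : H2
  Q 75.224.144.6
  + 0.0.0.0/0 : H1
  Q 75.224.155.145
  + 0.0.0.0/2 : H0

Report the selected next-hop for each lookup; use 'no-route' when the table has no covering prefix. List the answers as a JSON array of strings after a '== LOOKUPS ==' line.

Process each operation:
  add 75.224.144.0/20 -> H1 at depth 20
  - 75.224.144.0/20 clear@20
  add 188.128.0.0/12 -> H1 at depth 12
  - 188.128.0.0/12 clear@12
  add 75.192.0.0/10 -> H0 at depth 10
  lookup 75.192.0.106: bits 0100101111 walk d0:-→d1:-→d2:-→d3:-→d4:-→d5:-→d6:-→d7:-→d8:-→d9:-→d10:H0 -> H0
  lookup 75.192.189.44: bits 0100101111 walk d0:-→d1:-→d2:-→d3:-→d4:-→d5:-→d6:-→d7:-→d8:-→d9:-→d10:H0 -> H0
  add 188.142.234.0/24 -> H1 at depth 24
  add 75.224.144.0/20 -> H1 at depth 20
  add 22.133.0.0/16 -> H2 at depth 16
  lookup 75.224.144.6: bits 01001011111000001001 walk d0:-→d1:-→d2:-→d3:-→d4:-→d5:-→d6:-→d7:-→d8:-→d9:-→d10:H0→d11:-→d12:-→d13:-→d14:-→d15:-→d16:-→d17:-→d18:-→d19:-→d20:H1 -> H1
  add 0.0.0.0/0 -> H1 at depth 0
  lookup 75.224.155.145: bits 01001011111000001001 walk d0:H1→d1:-→d2:-→d3:-→d4:-→d5:-→d6:-→d7:-→d8:-→d9:-→d10:H0→d11:-→d12:-→d13:-→d14:-→d15:-→d16:-→d17:-→d18:-→d19:-→d20:H1 -> H1
  add 0.0.0.0/2 -> H0 at depth 2

== LOOKUPS ==
["H0","H0","H1","H1"]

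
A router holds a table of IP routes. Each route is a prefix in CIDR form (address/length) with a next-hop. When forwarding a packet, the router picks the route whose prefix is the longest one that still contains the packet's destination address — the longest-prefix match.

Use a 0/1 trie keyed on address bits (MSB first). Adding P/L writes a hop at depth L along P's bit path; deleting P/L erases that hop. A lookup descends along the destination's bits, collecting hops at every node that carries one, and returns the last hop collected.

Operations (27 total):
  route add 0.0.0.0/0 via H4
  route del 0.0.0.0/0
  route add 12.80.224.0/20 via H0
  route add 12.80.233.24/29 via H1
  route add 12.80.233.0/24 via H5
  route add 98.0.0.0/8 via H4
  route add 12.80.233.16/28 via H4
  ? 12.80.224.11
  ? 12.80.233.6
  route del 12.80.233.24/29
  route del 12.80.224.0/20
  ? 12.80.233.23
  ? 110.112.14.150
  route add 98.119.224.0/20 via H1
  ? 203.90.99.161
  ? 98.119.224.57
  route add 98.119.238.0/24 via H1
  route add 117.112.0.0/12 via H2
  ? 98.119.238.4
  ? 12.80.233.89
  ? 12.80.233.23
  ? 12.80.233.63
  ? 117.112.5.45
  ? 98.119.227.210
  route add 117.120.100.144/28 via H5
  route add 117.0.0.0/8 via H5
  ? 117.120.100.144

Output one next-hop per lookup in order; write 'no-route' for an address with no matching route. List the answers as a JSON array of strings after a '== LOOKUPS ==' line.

Process each operation:
  + 0.0.0.0/0 (H4) depth=0
  del 0.0.0.0/0 (clear depth 0)
  + 12.80.224.0/20 (H0) depth=20
  + 12.80.233.24/29 (H1) depth=29
  + 12.80.233.0/24 (H5) depth=24
  + 98.0.0.0/8 (H4) depth=8
  + 12.80.233.16/28 (H4) depth=28
  ? 12.80.224.11  path d0:-→d1:-→d2:-→d3:-→d4:-→d5:-→d6:-→d7:-→d8:-→d9:-→d10:-→d11:-→d12:-→d13:-→d14:-→d15:-→d16:-→d17:-→d18:-→d19:-→d20:H0  best=H0
  ? 12.80.233.6  path d0:-→d1:-→d2:-→d3:-→d4:-→d5:-→d6:-→d7:-→d8:-→d9:-→d10:-→d11:-→d12:-→d13:-→d14:-→d15:-→d16:-→d17:-→d18:-→d19:-→d20:H0→d21:-→d22:-→d23:-→d24:H5→d25:-→d26:-→d27:-  best=H5
  del 12.80.233.24/29 (clear depth 29)
  del 12.80.224.0/20 (clear depth 20)
  ? 12.80.233.23  path d0:-→d1:-→d2:-→d3:-→d4:-→d5:-→d6:-→d7:-→d8:-→d9:-→d10:-→d11:-→d12:-→d13:-→d14:-→d15:-→d16:-→d17:-→d18:-→d19:-→d20:-→d21:-→d22:-→d23:-→d24:H5→d25:-→d26:-→d27:-→d28:H4  best=H4
  ? 110.112.14.150  path d0:-→d1:-→d2:-→d3:-→d4:-  best=no-route
  + 98.119.224.0/20 (H1) depth=20
  ? 203.90.99.161  path d0:-  best=no-route
  ? 98.119.224.57  path d0:-→d1:-→d2:-→d3:-→d4:-→d5:-→d6:-→d7:-→d8:H4→d9:-→d10:-→d11:-→d12:-→d13:-→d14:-→d15:-→d16:-→d17:-→d18:-→d19:-→d20:H1  best=H1
  + 98.119.238.0/24 (H1) depth=24
  + 117.112.0.0/12 (H2) depth=12
  ? 98.119.238.4  path d0:-→d1:-→d2:-→d3:-→d4:-→d5:-→d6:-→d7:-→d8:H4→d9:-→d10:-→d11:-→d12:-→d13:-→d14:-→d15:-→d16:-→d17:-→d18:-→d19:-→d20:H1→d21:-→d22:-→d23:-→d24:H1  best=H1
  ? 12.80.233.89  path d0:-→d1:-→d2:-→d3:-→d4:-→d5:-→d6:-→d7:-→d8:-→d9:-→d10:-→d11:-→d12:-→d13:-→d14:-→d15:-→d16:-→d17:-→d18:-→d19:-→d20:-→d21:-→d22:-→d23:-→d24:H5→d25:-  best=H5
  ? 12.80.233.23  path d0:-→d1:-→d2:-→d3:-→d4:-→d5:-→d6:-→d7:-→d8:-→d9:-→d10:-→d11:-→d12:-→d13:-→d14:-→d15:-→d16:-→d17:-→d18:-→d19:-→d20:-→d21:-→d22:-→d23:-→d24:H5→d25:-→d26:-→d27:-→d28:H4  best=H4
  ? 12.80.233.63  path d0:-→d1:-→d2:-→d3:-→d4:-→d5:-→d6:-→d7:-→d8:-→d9:-→d10:-→d11:-→d12:-→d13:-→d14:-→d15:-→d16:-→d17:-→d18:-→d19:-→d20:-→d21:-→d22:-→d23:-→d24:H5→d25:-→d26:-  best=H5
  ? 117.112.5.45  path d0:-→d1:-→d2:-→d3:-→d4:-→d5:-→d6:-→d7:-→d8:-→d9:-→d10:-→d11:-→d12:H2  best=H2
  ? 98.119.227.210  path d0:-→d1:-→d2:-→d3:-→d4:-→d5:-→d6:-→d7:-→d8:H4→d9:-→d10:-→d11:-→d12:-→d13:-→d14:-→d15:-→d16:-→d17:-→d18:-→d19:-→d20:H1  best=H1
  + 117.120.100.144/28 (H5) depth=28
  + 117.0.0.0/8 (H5) depth=8
  ? 117.120.100.144  path d0:-→d1:-→d2:-→d3:-→d4:-→d5:-→d6:-→d7:-→d8:H5→d9:-→d10:-→d11:-→d12:H2→d13:-→d14:-→d15:-→d16:-→d17:-→d18:-→d19:-→d20:-→d21:-→d22:-→d23:-→d24:-→d25:-→d26:-→d27:-→d28:H5  best=H5

== LOOKUPS ==
["H0","H5","H4","no-route","no-route","H1","H1","H5","H4","H5","H2","H1","H5"]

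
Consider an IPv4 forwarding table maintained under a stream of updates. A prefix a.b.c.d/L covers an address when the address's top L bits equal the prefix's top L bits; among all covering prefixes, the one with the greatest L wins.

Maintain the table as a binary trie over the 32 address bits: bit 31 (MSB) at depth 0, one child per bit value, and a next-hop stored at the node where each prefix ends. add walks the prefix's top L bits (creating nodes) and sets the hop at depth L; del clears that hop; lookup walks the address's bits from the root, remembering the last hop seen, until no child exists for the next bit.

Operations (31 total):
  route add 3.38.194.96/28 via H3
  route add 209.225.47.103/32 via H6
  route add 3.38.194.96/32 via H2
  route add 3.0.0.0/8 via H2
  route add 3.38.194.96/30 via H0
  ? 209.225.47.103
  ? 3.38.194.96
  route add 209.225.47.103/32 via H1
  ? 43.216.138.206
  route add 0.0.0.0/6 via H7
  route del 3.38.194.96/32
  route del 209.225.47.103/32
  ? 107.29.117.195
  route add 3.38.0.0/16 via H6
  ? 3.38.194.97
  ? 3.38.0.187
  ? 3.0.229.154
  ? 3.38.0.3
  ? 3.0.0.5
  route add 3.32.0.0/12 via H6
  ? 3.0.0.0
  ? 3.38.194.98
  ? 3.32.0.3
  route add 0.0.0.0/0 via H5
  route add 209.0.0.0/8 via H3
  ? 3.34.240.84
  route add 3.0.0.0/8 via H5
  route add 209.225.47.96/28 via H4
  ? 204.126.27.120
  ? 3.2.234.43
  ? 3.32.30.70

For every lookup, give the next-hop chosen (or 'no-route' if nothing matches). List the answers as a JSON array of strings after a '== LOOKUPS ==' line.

Trace:
  add 3.38.194.96/28 -> H3 at depth 28
  add 209.225.47.103/32 -> H6 at depth 32
  add 3.38.194.96/32 -> H2 at depth 32
  add 3.0.0.0/8 -> H2 at depth 8
  add 3.38.194.96/30 -> H0 at depth 30
  lookup 209.225.47.103: bits 11010001111000010010111101100111 walk d0:-→d1:-→d2:-→d3:-→d4:-→d5:-→d6:-→d7:-→d8:-→d9:-→d10:-→d11:-→d12:-→d13:-→d14:-→d15:-→d16:-→d17:-→d18:-→d19:-→d20:-→d21:-→d22:-→d23:-→d24:-→d25:-→d26:-→d27:-→d28:-→d29:-→d30:-→d31:-→d32:H6 -> H6
  lookup 3.38.194.96: bits 00000011001001101100001001100000 walk d0:-→d1:-→d2:-→d3:-→d4:-→d5:-→d6:-→d7:-→d8:H2→d9:-→d10:-→d11:-→d12:-→d13:-→d14:-→d15:-→d16:-→d17:-→d18:-→d19:-→d20:-→d21:-→d22:-→d23:-→d24:-→d25:-→d26:-→d27:-→d28:H3→d29:-→d30:H0→d31:-→d32:H2 -> H2
  add 209.225.47.103/32 -> H1 at depth 32
  lookup 43.216.138.206: bits 00 walk d0:-→d1:-→d2:- -> no-route
  add 0.0.0.0/6 -> H7 at depth 6
  del 3.38.194.96/32 (clear depth 32)
  del 209.225.47.103/32 (clear depth 32)
  lookup 107.29.117.195: bits 0 walk d0:-→d1:- -> no-route
  add 3.38.0.0/16 -> H6 at depth 16
  lookup 3.38.194.97: bits 0000001100100110110000100110000 walk d0:-→d1:-→d2:-→d3:-→d4:-→d5:-→d6:H7→d7:-→d8:H2→d9:-→d10:-→d11:-→d12:-→d13:-→d14:-→d15:-→d16:H6→d17:-→d18:-→d19:-→d20:-→d21:-→d22:-→d23:-→d24:-→d25:-→d26:-→d27:-→d28:H3→d29:-→d30:H0→d31:- -> H0
  lookup 3.38.0.187: bits 0000001100100110 walk d0:-→d1:-→d2:-→d3:-→d4:-→d5:-→d6:H7→d7:-→d8:H2→d9:-→d10:-→d11:-→d12:-→d13:-→d14:-→d15:-→d16:H6 -> H6
  lookup 3.0.229.154: bits 0000001100 walk d0:-→d1:-→d2:-→d3:-→d4:-→d5:-→d6:H7→d7:-→d8:H2→d9:-→d10:- -> H2
  lookup 3.38.0.3: bits 0000001100100110 walk d0:-→d1:-→d2:-→d3:-→d4:-→d5:-→d6:H7→d7:-→d8:H2→d9:-→d10:-→d11:-→d12:-→d13:-→d14:-→d15:-→d16:H6 -> H6
  lookup 3.0.0.5: bits 0000001100 walk d0:-→d1:-→d2:-→d3:-→d4:-→d5:-→d6:H7→d7:-→d8:H2→d9:-→d10:- -> H2
  add 3.32.0.0/12 -> H6 at depth 12
  lookup 3.0.0.0: bits 0000001100 walk d0:-→d1:-→d2:-→d3:-→d4:-→d5:-→d6:H7→d7:-→d8:H2→d9:-→d10:- -> H2
  lookup 3.38.194.98: bits 000000110010011011000010011000 walk d0:-→d1:-→d2:-→d3:-→d4:-→d5:-→d6:H7→d7:-→d8:H2→d9:-→d10:-→d11:-→d12:H6→d13:-→d14:-→d15:-→d16:H6→d17:-→d18:-→d19:-→d20:-→d21:-→d22:-→d23:-→d24:-→d25:-→d26:-→d27:-→d28:H3→d29:-→d30:H0 -> H0
  lookup 3.32.0.3: bits 0000001100100 walk d0:-→d1:-→d2:-→d3:-→d4:-→d5:-→d6:H7→d7:-→d8:H2→d9:-→d10:-→d11:-→d12:H6→d13:- -> H6
  add 0.0.0.0/0 -> H5 at depth 0
  add 209.0.0.0/8 -> H3 at depth 8
  lookup 3.34.240.84: bits 0000001100100 walk d0:H5→d1:-→d2:-→d3:-→d4:-→d5:-→d6:H7→d7:-→d8:H2→d9:-→d10:-→d11:-→d12:H6→d13:- -> H6
  add 3.0.0.0/8 -> H5 at depth 8
  add 209.225.47.96/28 -> H4 at depth 28
  lookup 204.126.27.120: bits 110 walk d0:H5→d1:-→d2:-→d3:- -> H5
  lookup 3.2.234.43: bits 0000001100 walk d0:H5→d1:-→d2:-→d3:-→d4:-→d5:-→d6:H7→d7:-→d8:H5→d9:-→d10:- -> H5
  lookup 3.32.30.70: bits 0000001100100 walk d0:H5→d1:-→d2:-→d3:-→d4:-→d5:-→d6:H7→d7:-→d8:H5→d9:-→d10:-→d11:-→d12:H6→d13:- -> H6

== LOOKUPS ==
["H6","H2","no-route","no-route","H0","H6","H2","H6","H2","H2","H0","H6","H6","H5","H5","H6"]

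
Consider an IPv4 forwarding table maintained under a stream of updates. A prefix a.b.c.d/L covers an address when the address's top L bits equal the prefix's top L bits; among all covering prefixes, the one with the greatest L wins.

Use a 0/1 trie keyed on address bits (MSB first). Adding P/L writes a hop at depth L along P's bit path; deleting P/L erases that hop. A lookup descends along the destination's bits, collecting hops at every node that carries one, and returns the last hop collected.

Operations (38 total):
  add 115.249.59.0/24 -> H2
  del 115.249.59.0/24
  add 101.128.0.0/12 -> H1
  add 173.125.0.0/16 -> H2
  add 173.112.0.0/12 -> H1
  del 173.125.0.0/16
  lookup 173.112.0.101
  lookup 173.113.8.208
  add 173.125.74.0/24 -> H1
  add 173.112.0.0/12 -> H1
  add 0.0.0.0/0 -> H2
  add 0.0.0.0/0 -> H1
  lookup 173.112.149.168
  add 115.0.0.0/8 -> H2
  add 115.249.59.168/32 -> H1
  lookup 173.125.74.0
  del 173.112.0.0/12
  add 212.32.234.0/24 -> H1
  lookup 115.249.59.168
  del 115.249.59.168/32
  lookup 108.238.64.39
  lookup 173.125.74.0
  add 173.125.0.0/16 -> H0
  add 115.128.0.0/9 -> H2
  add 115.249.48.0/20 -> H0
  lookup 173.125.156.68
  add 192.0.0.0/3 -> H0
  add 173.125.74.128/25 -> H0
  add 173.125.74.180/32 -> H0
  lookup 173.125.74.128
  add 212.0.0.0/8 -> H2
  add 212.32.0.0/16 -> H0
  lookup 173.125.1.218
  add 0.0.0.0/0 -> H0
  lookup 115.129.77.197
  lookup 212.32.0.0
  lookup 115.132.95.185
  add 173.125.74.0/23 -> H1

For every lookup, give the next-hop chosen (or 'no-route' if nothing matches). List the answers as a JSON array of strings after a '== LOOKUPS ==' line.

Process each operation:
  + 115.249.59.0/24 (H2) depth=24
  del 115.249.59.0/24 (clear depth 24)
  + 101.128.0.0/12 (H1) depth=12
  + 173.125.0.0/16 (H2) depth=16
  + 173.112.0.0/12 (H1) depth=12
  del 173.125.0.0/16 (clear depth 16)
  ? 173.112.0.101  path d0:-→d1:-→d2:-→d3:-→d4:-→d5:-→d6:-→d7:-→d8:-→d9:-→d10:-→d11:-→d12:H1  best=H1
  ? 173.113.8.208  path d0:-→d1:-→d2:-→d3:-→d4:-→d5:-→d6:-→d7:-→d8:-→d9:-→d10:-→d11:-→d12:H1  best=H1
  + 173.125.74.0/24 (H1) depth=24
  + 173.112.0.0/12 (H1) depth=12
  + 0.0.0.0/0 (H2) depth=0
  + 0.0.0.0/0 (H1) depth=0
  ? 173.112.149.168  path d0:H1→d1:-→d2:-→d3:-→d4:-→d5:-→d6:-→d7:-→d8:-→d9:-→d10:-→d11:-→d12:H1  best=H1
  + 115.0.0.0/8 (H2) depth=8
  + 115.249.59.168/32 (H1) depth=32
  ? 173.125.74.0  path d0:H1→d1:-→d2:-→d3:-→d4:-→d5:-→d6:-→d7:-→d8:-→d9:-→d10:-→d11:-→d12:H1→d13:-→d14:-→d15:-→d16:-→d17:-→d18:-→d19:-→d20:-→d21:-→d22:-→d23:-→d24:H1  best=H1
  del 173.112.0.0/12 (clear depth 12)
  + 212.32.234.0/24 (H1) depth=24
  ? 115.249.59.168  path d0:H1→d1:-→d2:-→d3:-→d4:-→d5:-→d6:-→d7:-→d8:H2→d9:-→d10:-→d11:-→d12:-→d13:-→d14:-→d15:-→d16:-→d17:-→d18:-→d19:-→d20:-→d21:-→d22:-→d23:-→d24:-→d25:-→d26:-→d27:-→d28:-→d29:-→d30:-→d31:-→d32:H1  best=H1
  del 115.249.59.168/32 (clear depth 32)
  ? 108.238.64.39  path d0:H1→d1:-→d2:-→d3:-→d4:-  best=H1
  ? 173.125.74.0  path d0:H1→d1:-→d2:-→d3:-→d4:-→d5:-→d6:-→d7:-→d8:-→d9:-→d10:-→d11:-→d12:-→d13:-→d14:-→d15:-→d16:-→d17:-→d18:-→d19:-→d20:-→d21:-→d22:-→d23:-→d24:H1  best=H1
  + 173.125.0.0/16 (H0) depth=16
  + 115.128.0.0/9 (H2) depth=9
  + 115.249.48.0/20 (H0) depth=20
  ? 173.125.156.68  path d0:H1→d1:-→d2:-→d3:-→d4:-→d5:-→d6:-→d7:-→d8:-→d9:-→d10:-→d11:-→d12:-→d13:-→d14:-→d15:-→d16:H0  best=H0
  + 192.0.0.0/3 (H0) depth=3
  + 173.125.74.128/25 (H0) depth=25
  + 173.125.74.180/32 (H0) depth=32
  ? 173.125.74.128  path d0:H1→d1:-→d2:-→d3:-→d4:-→d5:-→d6:-→d7:-→d8:-→d9:-→d10:-→d11:-→d12:-→d13:-→d14:-→d15:-→d16:H0→d17:-→d18:-→d19:-→d20:-→d21:-→d22:-→d23:-→d24:H1→d25:H0→d26:-  best=H0
  + 212.0.0.0/8 (H2) depth=8
  + 212.32.0.0/16 (H0) depth=16
  ? 173.125.1.218  path d0:H1→d1:-→d2:-→d3:-→d4:-→d5:-→d6:-→d7:-→d8:-→d9:-→d10:-→d11:-→d12:-→d13:-→d14:-→d15:-→d16:H0→d17:-  best=H0
  + 0.0.0.0/0 (H0) depth=0
  ? 115.129.77.197  path d0:H0→d1:-→d2:-→d3:-→d4:-→d5:-→d6:-→d7:-→d8:H2→d9:H2  best=H2
  ? 212.32.0.0  path d0:H0→d1:-→d2:-→d3:H0→d4:-→d5:-→d6:-→d7:-→d8:H2→d9:-→d10:-→d11:-→d12:-→d13:-→d14:-→d15:-→d16:H0  best=H0
  ? 115.132.95.185  path d0:H0→d1:-→d2:-→d3:-→d4:-→d5:-→d6:-→d7:-→d8:H2→d9:H2  best=H2
  + 173.125.74.0/23 (H1) depth=23

== LOOKUPS ==
["H1","H1","H1","H1","H1","H1","H1","H0","H0","H0","H2","H0","H2"]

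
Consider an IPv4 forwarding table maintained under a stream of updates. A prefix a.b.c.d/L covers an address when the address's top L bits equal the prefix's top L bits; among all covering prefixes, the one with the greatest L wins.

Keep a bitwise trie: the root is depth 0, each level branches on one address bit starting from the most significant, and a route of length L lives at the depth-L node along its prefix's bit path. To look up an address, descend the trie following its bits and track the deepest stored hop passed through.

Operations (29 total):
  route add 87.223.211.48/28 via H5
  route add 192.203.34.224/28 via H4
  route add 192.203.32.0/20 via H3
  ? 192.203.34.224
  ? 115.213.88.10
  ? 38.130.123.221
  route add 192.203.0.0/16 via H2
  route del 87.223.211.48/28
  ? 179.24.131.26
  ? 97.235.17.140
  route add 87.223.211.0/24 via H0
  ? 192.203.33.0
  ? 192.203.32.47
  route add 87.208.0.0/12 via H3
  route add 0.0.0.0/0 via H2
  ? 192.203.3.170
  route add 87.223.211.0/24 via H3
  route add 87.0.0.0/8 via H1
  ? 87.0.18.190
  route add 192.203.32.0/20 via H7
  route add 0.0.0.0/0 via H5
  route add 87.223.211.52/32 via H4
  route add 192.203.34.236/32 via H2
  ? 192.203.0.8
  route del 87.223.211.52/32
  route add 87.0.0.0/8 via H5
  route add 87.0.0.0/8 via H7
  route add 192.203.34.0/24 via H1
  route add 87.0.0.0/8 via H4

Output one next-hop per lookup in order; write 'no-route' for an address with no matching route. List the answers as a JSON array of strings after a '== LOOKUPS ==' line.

Trace:
  add 87.223.211.48/28 -> H5 at depth 28
  add 192.203.34.224/28 -> H4 at depth 28
  add 192.203.32.0/20 -> H3 at depth 20
  ? 192.203.34.224  path d0:-→d1:-→d2:-→d3:-→d4:-→d5:-→d6:-→d7:-→d8:-→d9:-→d10:-→d11:-→d12:-→d13:-→d14:-→d15:-→d16:-→d17:-→d18:-→d19:-→d20:H3→d21:-→d22:-→d23:-→d24:-→d25:-→d26:-→d27:-→d28:H4  best=H4
  ? 115.213.88.10  path d0:-→d1:-→d2:-  best=no-route
  ? 38.130.123.221  path d0:-→d1:-  best=no-route
  add 192.203.0.0/16 -> H2 at depth 16
  del 87.223.211.48/28 (clear depth 28)
  ? 179.24.131.26  path d0:-→d1:-  best=no-route
  ? 97.235.17.140  path d0:-→d1:-→d2:-  best=no-route
  add 87.223.211.0/24 -> H0 at depth 24
  ? 192.203.33.0  path d0:-→d1:-→d2:-→d3:-→d4:-→d5:-→d6:-→d7:-→d8:-→d9:-→d10:-→d11:-→d12:-→d13:-→d14:-→d15:-→d16:H2→d17:-→d18:-→d19:-→d20:H3→d21:-→d22:-  best=H3
  ? 192.203.32.47  path d0:-→d1:-→d2:-→d3:-→d4:-→d5:-→d6:-→d7:-→d8:-→d9:-→d10:-→d11:-→d12:-→d13:-→d14:-→d15:-→d16:H2→d17:-→d18:-→d19:-→d20:H3→d21:-→d22:-  best=H3
  add 87.208.0.0/12 -> H3 at depth 12
  add 0.0.0.0/0 -> H2 at depth 0
  ? 192.203.3.170  path d0:H2→d1:-→d2:-→d3:-→d4:-→d5:-→d6:-→d7:-→d8:-→d9:-→d10:-→d11:-→d12:-→d13:-→d14:-→d15:-→d16:H2→d17:-→d18:-  best=H2
  add 87.223.211.0/24 -> H3 at depth 24
  add 87.0.0.0/8 -> H1 at depth 8
  ? 87.0.18.190  path d0:H2→d1:-→d2:-→d3:-→d4:-→d5:-→d6:-→d7:-→d8:H1  best=H1
  add 192.203.32.0/20 -> H7 at depth 20
  add 0.0.0.0/0 -> H5 at depth 0
  add 87.223.211.52/32 -> H4 at depth 32
  add 192.203.34.236/32 -> H2 at depth 32
  ? 192.203.0.8  path d0:H5→d1:-→d2:-→d3:-→d4:-→d5:-→d6:-→d7:-→d8:-→d9:-→d10:-→d11:-→d12:-→d13:-→d14:-→d15:-→d16:H2→d17:-→d18:-  best=H2
  del 87.223.211.52/32 (clear depth 32)
  add 87.0.0.0/8 -> H5 at depth 8
  add 87.0.0.0/8 -> H7 at depth 8
  add 192.203.34.0/24 -> H1 at depth 24
  add 87.0.0.0/8 -> H4 at depth 8

== LOOKUPS ==
["H4","no-route","no-route","no-route","no-route","H3","H3","H2","H1","H2"]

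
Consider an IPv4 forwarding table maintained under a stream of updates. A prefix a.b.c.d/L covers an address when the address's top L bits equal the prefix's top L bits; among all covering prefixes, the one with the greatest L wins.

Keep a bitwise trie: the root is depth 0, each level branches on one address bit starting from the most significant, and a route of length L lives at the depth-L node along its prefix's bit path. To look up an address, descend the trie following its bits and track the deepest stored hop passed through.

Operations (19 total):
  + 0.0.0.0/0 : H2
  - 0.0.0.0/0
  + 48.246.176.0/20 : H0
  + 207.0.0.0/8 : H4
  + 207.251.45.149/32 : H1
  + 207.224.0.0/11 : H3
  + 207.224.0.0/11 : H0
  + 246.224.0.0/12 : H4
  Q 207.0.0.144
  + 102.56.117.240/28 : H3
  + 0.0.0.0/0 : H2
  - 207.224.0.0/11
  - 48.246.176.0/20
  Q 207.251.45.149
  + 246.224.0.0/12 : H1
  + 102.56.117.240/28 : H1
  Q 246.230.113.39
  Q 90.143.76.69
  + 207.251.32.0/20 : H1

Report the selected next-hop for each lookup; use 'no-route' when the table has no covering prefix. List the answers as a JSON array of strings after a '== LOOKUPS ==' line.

Apply in order:
  add 0.0.0.0/0 -> H2 at depth 0
  del 0.0.0.0/0 (clear depth 0)
  add 48.246.176.0/20 -> H0 at depth 20
  add 207.0.0.0/8 -> H4 at depth 8
  add 207.251.45.149/32 -> H1 at depth 32
  add 207.224.0.0/11 -> H3 at depth 11
  add 207.224.0.0/11 -> H0 at depth 11
  add 246.224.0.0/12 -> H4 at depth 12
  lookup 207.0.0.144: bits 11001111 walk d0:-→d1:-→d2:-→d3:-→d4:-→d5:-→d6:-→d7:-→d8:H4 -> H4
  add 102.56.117.240/28 -> H3 at depth 28
  add 0.0.0.0/0 -> H2 at depth 0
  del 207.224.0.0/11 (clear depth 11)
  del 48.246.176.0/20 (clear depth 20)
  lookup 207.251.45.149: bits 11001111111110110010110110010101 walk d0:H2→d1:-→d2:-→d3:-→d4:-→d5:-→d6:-→d7:-→d8:H4→d9:-→d10:-→d11:-→d12:-→d13:-→d14:-→d15:-→d16:-→d17:-→d18:-→d19:-→d20:-→d21:-→d22:-→d23:-→d24:-→d25:-→d26:-→d27:-→d28:-→d29:-→d30:-→d31:-→d32:H1 -> H1
  add 246.224.0.0/12 -> H1 at depth 12
  add 102.56.117.240/28 -> H1 at depth 28
  lookup 246.230.113.39: bits 111101101110 walk d0:H2→d1:-→d2:-→d3:-→d4:-→d5:-→d6:-→d7:-→d8:-→d9:-→d10:-→d11:-→d12:H1 -> H1
  lookup 90.143.76.69: bits 01 walk d0:H2→d1:-→d2:- -> H2
  add 207.251.32.0/20 -> H1 at depth 20

== LOOKUPS ==
["H4","H1","H1","H2"]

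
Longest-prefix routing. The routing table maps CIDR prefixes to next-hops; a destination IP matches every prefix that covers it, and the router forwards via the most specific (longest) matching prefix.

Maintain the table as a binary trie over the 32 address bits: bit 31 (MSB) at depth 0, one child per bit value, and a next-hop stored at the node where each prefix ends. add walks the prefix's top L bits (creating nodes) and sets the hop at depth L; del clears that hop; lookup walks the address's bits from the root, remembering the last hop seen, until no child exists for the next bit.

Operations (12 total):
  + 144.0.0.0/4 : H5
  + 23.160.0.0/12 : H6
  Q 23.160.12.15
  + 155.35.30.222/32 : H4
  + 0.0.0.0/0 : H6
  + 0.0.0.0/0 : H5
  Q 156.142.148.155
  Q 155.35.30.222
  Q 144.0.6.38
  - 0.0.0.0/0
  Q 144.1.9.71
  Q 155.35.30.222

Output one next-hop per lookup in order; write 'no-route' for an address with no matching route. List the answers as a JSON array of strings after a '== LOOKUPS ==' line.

Apply in order:
  + 144.0.0.0/4 (H5) depth=4
  + 23.160.0.0/12 (H6) depth=12
  lookup 23.160.12.15: bits 000101111010 walk d0:-→d1:-→d2:-→d3:-→d4:-→d5:-→d6:-→d7:-→d8:-→d9:-→d10:-→d11:-→d12:H6 -> H6
  + 155.35.30.222/32 (H4) depth=32
  + 0.0.0.0/0 (H6) depth=0
  + 0.0.0.0/0 (H5) depth=0
  lookup 156.142.148.155: bits 10011 walk d0:H5→d1:-→d2:-→d3:-→d4:H5→d5:- -> H5
  lookup 155.35.30.222: bits 10011011001000110001111011011110 walk d0:H5→d1:-→d2:-→d3:-→d4:H5→d5:-→d6:-→d7:-→d8:-→d9:-→d10:-→d11:-→d12:-→d13:-→d14:-→d15:-→d16:-→d17:-→d18:-→d19:-→d20:-→d21:-→d22:-→d23:-→d24:-→d25:-→d26:-→d27:-→d28:-→d29:-→d30:-→d31:-→d32:H4 -> H4
  lookup 144.0.6.38: bits 1001 walk d0:H5→d1:-→d2:-→d3:-→d4:H5 -> H5
  - 0.0.0.0/0 clear@0
  lookup 144.1.9.71: bits 1001 walk d0:-→d1:-→d2:-→d3:-→d4:H5 -> H5
  lookup 155.35.30.222: bits 10011011001000110001111011011110 walk d0:-→d1:-→d2:-→d3:-→d4:H5→d5:-→d6:-→d7:-→d8:-→d9:-→d10:-→d11:-→d12:-→d13:-→d14:-→d15:-→d16:-→d17:-→d18:-→d19:-→d20:-→d21:-→d22:-→d23:-→d24:-→d25:-→d26:-→d27:-→d28:-→d29:-→d30:-→d31:-→d32:H4 -> H4

== LOOKUPS ==
["H6","H5","H4","H5","H5","H4"]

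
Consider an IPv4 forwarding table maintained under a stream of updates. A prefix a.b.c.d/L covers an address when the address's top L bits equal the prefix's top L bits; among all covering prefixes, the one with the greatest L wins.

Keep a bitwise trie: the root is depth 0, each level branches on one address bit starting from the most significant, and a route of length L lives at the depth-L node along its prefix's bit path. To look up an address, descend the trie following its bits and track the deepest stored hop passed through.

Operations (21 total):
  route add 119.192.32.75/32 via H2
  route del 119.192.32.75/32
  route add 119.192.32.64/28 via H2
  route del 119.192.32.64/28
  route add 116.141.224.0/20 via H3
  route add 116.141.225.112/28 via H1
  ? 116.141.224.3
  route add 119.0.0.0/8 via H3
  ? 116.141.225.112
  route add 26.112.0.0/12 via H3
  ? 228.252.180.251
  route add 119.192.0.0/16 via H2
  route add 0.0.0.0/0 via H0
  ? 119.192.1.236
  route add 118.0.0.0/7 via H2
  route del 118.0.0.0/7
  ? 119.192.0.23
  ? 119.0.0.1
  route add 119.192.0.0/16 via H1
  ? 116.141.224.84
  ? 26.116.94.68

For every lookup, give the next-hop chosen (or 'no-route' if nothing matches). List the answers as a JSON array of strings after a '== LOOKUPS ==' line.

Process each operation:
  + 119.192.32.75/32 (H2) depth=32
  del 119.192.32.75/32 (clear depth 32)
  + 119.192.32.64/28 (H2) depth=28
  del 119.192.32.64/28 (clear depth 28)
  + 116.141.224.0/20 (H3) depth=20
  + 116.141.225.112/28 (H1) depth=28
  Q 116.141.224.3: descend 01110100100011011110000 ; hops seen [H3] ; pick H3
  + 119.0.0.0/8 (H3) depth=8
  Q 116.141.225.112: descend 0111010010001101111000010111 ; hops seen [H3,H1] ; pick H1
  + 26.112.0.0/12 (H3) depth=12
  Q 228.252.180.251: descend ε ; hops seen [∅] ; pick no-route
  + 119.192.0.0/16 (H2) depth=16
  + 0.0.0.0/0 (H0) depth=0
  Q 119.192.1.236: descend 011101111100000000 ; hops seen [H0,H3,H2] ; pick H2
  + 118.0.0.0/7 (H2) depth=7
  del 118.0.0.0/7 (clear depth 7)
  Q 119.192.0.23: descend 011101111100000000 ; hops seen [H0,H3,H2] ; pick H2
  Q 119.0.0.1: descend 01110111 ; hops seen [H0,H3] ; pick H3
  + 119.192.0.0/16 (H1) depth=16
  Q 116.141.224.84: descend 01110100100011011110000 ; hops seen [H0,H3] ; pick H3
  Q 26.116.94.68: descend 000110100111 ; hops seen [H0,H3] ; pick H3

== LOOKUPS ==
["H3","H1","no-route","H2","H2","H3","H3","H3"]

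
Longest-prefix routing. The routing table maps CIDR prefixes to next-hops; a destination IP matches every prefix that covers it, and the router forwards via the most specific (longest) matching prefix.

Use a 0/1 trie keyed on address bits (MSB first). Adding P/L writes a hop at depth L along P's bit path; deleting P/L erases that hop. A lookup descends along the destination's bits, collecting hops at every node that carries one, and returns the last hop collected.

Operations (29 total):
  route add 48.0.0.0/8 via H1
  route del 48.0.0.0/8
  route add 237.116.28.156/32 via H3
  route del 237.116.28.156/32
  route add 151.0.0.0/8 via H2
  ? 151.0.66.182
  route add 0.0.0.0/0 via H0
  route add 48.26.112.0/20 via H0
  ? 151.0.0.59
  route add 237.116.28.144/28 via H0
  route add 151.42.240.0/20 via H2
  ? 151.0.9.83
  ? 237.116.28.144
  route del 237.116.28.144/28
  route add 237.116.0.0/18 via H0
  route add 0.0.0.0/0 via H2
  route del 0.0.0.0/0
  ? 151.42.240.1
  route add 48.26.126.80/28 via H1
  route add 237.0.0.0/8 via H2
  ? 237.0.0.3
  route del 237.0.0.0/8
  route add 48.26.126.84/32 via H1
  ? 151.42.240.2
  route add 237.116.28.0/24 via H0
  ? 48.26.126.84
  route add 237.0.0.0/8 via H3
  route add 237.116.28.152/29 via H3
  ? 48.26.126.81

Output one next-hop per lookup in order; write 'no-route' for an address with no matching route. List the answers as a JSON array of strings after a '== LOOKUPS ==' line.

Trace:
  add 48.0.0.0/8 -> H1 at depth 8
  del 48.0.0.0/8 (clear depth 8)
  add 237.116.28.156/32 -> H3 at depth 32
  del 237.116.28.156/32 (clear depth 32)
  add 151.0.0.0/8 -> H2 at depth 8
  ? 151.0.66.182  path d0:-→d1:-→d2:-→d3:-→d4:-→d5:-→d6:-→d7:-→d8:H2  best=H2
  add 0.0.0.0/0 -> H0 at depth 0
  add 48.26.112.0/20 -> H0 at depth 20
  ? 151.0.0.59  path d0:H0→d1:-→d2:-→d3:-→d4:-→d5:-→d6:-→d7:-→d8:H2  best=H2
  add 237.116.28.144/28 -> H0 at depth 28
  add 151.42.240.0/20 -> H2 at depth 20
  ? 151.0.9.83  path d0:H0→d1:-→d2:-→d3:-→d4:-→d5:-→d6:-→d7:-→d8:H2→d9:-→d10:-  best=H2
  ? 237.116.28.144  path d0:H0→d1:-→d2:-→d3:-→d4:-→d5:-→d6:-→d7:-→d8:-→d9:-→d10:-→d11:-→d12:-→d13:-→d14:-→d15:-→d16:-→d17:-→d18:-→d19:-→d20:-→d21:-→d22:-→d23:-→d24:-→d25:-→d26:-→d27:-→d28:H0  best=H0
  del 237.116.28.144/28 (clear depth 28)
  add 237.116.0.0/18 -> H0 at depth 18
  add 0.0.0.0/0 -> H2 at depth 0
  del 0.0.0.0/0 (clear depth 0)
  ? 151.42.240.1  path d0:-→d1:-→d2:-→d3:-→d4:-→d5:-→d6:-→d7:-→d8:H2→d9:-→d10:-→d11:-→d12:-→d13:-→d14:-→d15:-→d16:-→d17:-→d18:-→d19:-→d20:H2  best=H2
  add 48.26.126.80/28 -> H1 at depth 28
  add 237.0.0.0/8 -> H2 at depth 8
  ? 237.0.0.3  path d0:-→d1:-→d2:-→d3:-→d4:-→d5:-→d6:-→d7:-→d8:H2→d9:-  best=H2
  del 237.0.0.0/8 (clear depth 8)
  add 48.26.126.84/32 -> H1 at depth 32
  ? 151.42.240.2  path d0:-→d1:-→d2:-→d3:-→d4:-→d5:-→d6:-→d7:-→d8:H2→d9:-→d10:-→d11:-→d12:-→d13:-→d14:-→d15:-→d16:-→d17:-→d18:-→d19:-→d20:H2  best=H2
  add 237.116.28.0/24 -> H0 at depth 24
  ? 48.26.126.84  path d0:-→d1:-→d2:-→d3:-→d4:-→d5:-→d6:-→d7:-→d8:-→d9:-→d10:-→d11:-→d12:-→d13:-→d14:-→d15:-→d16:-→d17:-→d18:-→d19:-→d20:H0→d21:-→d22:-→d23:-→d24:-→d25:-→d26:-→d27:-→d28:H1→d29:-→d30:-→d31:-→d32:H1  best=H1
  add 237.0.0.0/8 -> H3 at depth 8
  add 237.116.28.152/29 -> H3 at depth 29
  ? 48.26.126.81  path d0:-→d1:-→d2:-→d3:-→d4:-→d5:-→d6:-→d7:-→d8:-→d9:-→d10:-→d11:-→d12:-→d13:-→d14:-→d15:-→d16:-→d17:-→d18:-→d19:-→d20:H0→d21:-→d22:-→d23:-→d24:-→d25:-→d26:-→d27:-→d28:H1→d29:-  best=H1

== LOOKUPS ==
["H2","H2","H2","H0","H2","H2","H2","H1","H1"]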